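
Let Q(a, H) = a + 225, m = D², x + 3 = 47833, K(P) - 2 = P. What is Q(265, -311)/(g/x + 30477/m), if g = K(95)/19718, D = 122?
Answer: 859783284541300/3592903004891 ≈ 239.30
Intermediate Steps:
K(P) = 2 + P
x = 47830 (x = -3 + 47833 = 47830)
m = 14884 (m = 122² = 14884)
g = 97/19718 (g = (2 + 95)/19718 = 97*(1/19718) = 97/19718 ≈ 0.0049194)
Q(a, H) = 225 + a
Q(265, -311)/(g/x + 30477/m) = (225 + 265)/((97/19718)/47830 + 30477/14884) = 490/((97/19718)*(1/47830) + 30477*(1/14884)) = 490/(97/943111940 + 30477/14884) = 490/(3592903004891/1754659764370) = 490*(1754659764370/3592903004891) = 859783284541300/3592903004891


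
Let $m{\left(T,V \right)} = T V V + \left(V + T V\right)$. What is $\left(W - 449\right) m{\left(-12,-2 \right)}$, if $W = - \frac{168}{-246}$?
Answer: $\frac{477906}{41} \approx 11656.0$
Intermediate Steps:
$W = \frac{28}{41}$ ($W = \left(-168\right) \left(- \frac{1}{246}\right) = \frac{28}{41} \approx 0.68293$)
$m{\left(T,V \right)} = V + T V + T V^{2}$ ($m{\left(T,V \right)} = T V^{2} + \left(V + T V\right) = V + T V + T V^{2}$)
$\left(W - 449\right) m{\left(-12,-2 \right)} = \left(\frac{28}{41} - 449\right) \left(- 2 \left(1 - 12 - -24\right)\right) = - \frac{18381 \left(- 2 \left(1 - 12 + 24\right)\right)}{41} = - \frac{18381 \left(\left(-2\right) 13\right)}{41} = \left(- \frac{18381}{41}\right) \left(-26\right) = \frac{477906}{41}$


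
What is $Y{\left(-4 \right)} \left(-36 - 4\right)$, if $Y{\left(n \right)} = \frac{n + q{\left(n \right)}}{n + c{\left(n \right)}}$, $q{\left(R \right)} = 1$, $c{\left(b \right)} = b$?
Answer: $-15$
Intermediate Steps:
$Y{\left(n \right)} = \frac{1 + n}{2 n}$ ($Y{\left(n \right)} = \frac{n + 1}{n + n} = \frac{1 + n}{2 n}$)
$Y{\left(-4 \right)} \left(-36 - 4\right) = \frac{1 - 4}{2 \left(-4\right)} \left(-36 - 4\right) = \frac{1}{2} \left(- \frac{1}{4}\right) \left(-3\right) \left(-40\right) = \frac{3}{8} \left(-40\right) = -15$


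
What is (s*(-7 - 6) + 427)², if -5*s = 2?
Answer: 4669921/25 ≈ 1.8680e+5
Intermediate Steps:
s = -⅖ (s = -⅕*2 = -⅖ ≈ -0.40000)
(s*(-7 - 6) + 427)² = (-2*(-7 - 6)/5 + 427)² = (-⅖*(-13) + 427)² = (26/5 + 427)² = (2161/5)² = 4669921/25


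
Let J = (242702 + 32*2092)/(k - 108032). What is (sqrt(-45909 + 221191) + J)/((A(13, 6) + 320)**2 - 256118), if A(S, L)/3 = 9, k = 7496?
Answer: 154823/6821820012 - sqrt(175282)/135709 ≈ -0.0030623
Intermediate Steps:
A(S, L) = 27 (A(S, L) = 3*9 = 27)
J = -154823/50268 (J = (242702 + 32*2092)/(7496 - 108032) = (242702 + 66944)/(-100536) = 309646*(-1/100536) = -154823/50268 ≈ -3.0800)
(sqrt(-45909 + 221191) + J)/((A(13, 6) + 320)**2 - 256118) = (sqrt(-45909 + 221191) - 154823/50268)/((27 + 320)**2 - 256118) = (sqrt(175282) - 154823/50268)/(347**2 - 256118) = (-154823/50268 + sqrt(175282))/(120409 - 256118) = (-154823/50268 + sqrt(175282))/(-135709) = (-154823/50268 + sqrt(175282))*(-1/135709) = 154823/6821820012 - sqrt(175282)/135709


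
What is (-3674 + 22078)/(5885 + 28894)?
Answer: 18404/34779 ≈ 0.52917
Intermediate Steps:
(-3674 + 22078)/(5885 + 28894) = 18404/34779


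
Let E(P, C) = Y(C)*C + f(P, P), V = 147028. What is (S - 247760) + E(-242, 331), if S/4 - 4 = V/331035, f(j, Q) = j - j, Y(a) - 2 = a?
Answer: -45523676123/331035 ≈ -1.3752e+5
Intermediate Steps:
Y(a) = 2 + a
f(j, Q) = 0
S = 5884672/331035 (S = 16 + 4*(147028/331035) = 16 + 588112/331035 = 5884672/331035 ≈ 17.777)
E(P, C) = C*(2 + C) (E(P, C) = (2 + C)*C + 0 = C*(2 + C) + 0 = C*(2 + C))
(S - 247760) + E(-242, 331) = (5884672/331035 - 247760) + 331*(2 + 331) = -82011346928/331035 + 331*333 = -82011346928/331035 + 110223 = -45523676123/331035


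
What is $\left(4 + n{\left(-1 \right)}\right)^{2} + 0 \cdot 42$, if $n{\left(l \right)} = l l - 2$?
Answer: $9$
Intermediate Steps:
$n{\left(l \right)} = -2 + l^{2}$ ($n{\left(l \right)} = l^{2} - 2 = -2 + l^{2}$)
$\left(4 + n{\left(-1 \right)}\right)^{2} + 0 \cdot 42 = \left(4 - \left(2 - \left(-1\right)^{2}\right)\right)^{2} + 0 \cdot 42 = \left(4 + \left(-2 + 1\right)\right)^{2} + 0 = \left(4 - 1\right)^{2} + 0 = 3^{2} + 0 = 9 + 0 = 9$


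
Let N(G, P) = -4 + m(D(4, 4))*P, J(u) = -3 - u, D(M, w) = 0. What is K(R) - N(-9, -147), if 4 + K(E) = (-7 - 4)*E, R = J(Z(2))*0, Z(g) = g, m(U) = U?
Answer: 0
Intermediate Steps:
N(G, P) = -4 (N(G, P) = -4 + 0*P = -4 + 0 = -4)
R = 0 (R = (-3 - 1*2)*0 = (-3 - 2)*0 = -5*0 = 0)
K(E) = -4 - 11*E (K(E) = -4 + (-7 - 4)*E = -4 - 11*E)
K(R) - N(-9, -147) = (-4 - 11*0) - 1*(-4) = (-4 + 0) + 4 = -4 + 4 = 0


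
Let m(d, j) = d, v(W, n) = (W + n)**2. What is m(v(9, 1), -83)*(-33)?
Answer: -3300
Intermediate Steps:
m(v(9, 1), -83)*(-33) = (9 + 1)**2*(-33) = 10**2*(-33) = 100*(-33) = -3300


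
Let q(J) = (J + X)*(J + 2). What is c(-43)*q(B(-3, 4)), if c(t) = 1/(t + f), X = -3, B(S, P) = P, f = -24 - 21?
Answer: -3/44 ≈ -0.068182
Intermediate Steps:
f = -45
q(J) = (-3 + J)*(2 + J) (q(J) = (J - 3)*(J + 2) = (-3 + J)*(2 + J))
c(t) = 1/(-45 + t) (c(t) = 1/(t - 45) = 1/(-45 + t))
c(-43)*q(B(-3, 4)) = (-6 + 4² - 1*4)/(-45 - 43) = (-6 + 16 - 4)/(-88) = -1/88*6 = -3/44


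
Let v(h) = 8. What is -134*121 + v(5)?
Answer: -16206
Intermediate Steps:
-134*121 + v(5) = -134*121 + 8 = -16214 + 8 = -16206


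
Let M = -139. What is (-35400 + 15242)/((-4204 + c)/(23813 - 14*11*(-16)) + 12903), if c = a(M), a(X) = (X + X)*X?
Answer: -529691766/339086569 ≈ -1.5621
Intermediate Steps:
a(X) = 2*X² (a(X) = (2*X)*X = 2*X²)
c = 38642 (c = 2*(-139)² = 2*19321 = 38642)
(-35400 + 15242)/((-4204 + c)/(23813 - 14*11*(-16)) + 12903) = (-35400 + 15242)/((-4204 + 38642)/(23813 - 14*11*(-16)) + 12903) = -20158/(34438/(23813 - 154*(-16)) + 12903) = -20158/(34438/(23813 + 2464) + 12903) = -20158/(34438/26277 + 12903) = -20158/339086569/26277 = -20158*26277/339086569 = -529691766/339086569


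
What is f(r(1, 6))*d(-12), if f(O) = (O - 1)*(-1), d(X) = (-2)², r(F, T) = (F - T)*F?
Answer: 24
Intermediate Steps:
r(F, T) = F*(F - T)
d(X) = 4
f(O) = 1 - O (f(O) = (-1 + O)*(-1) = 1 - O)
f(r(1, 6))*d(-12) = (1 - (1 - 1*6))*4 = (1 - (1 - 6))*4 = (1 - (-5))*4 = (1 - 1*(-5))*4 = (1 + 5)*4 = 6*4 = 24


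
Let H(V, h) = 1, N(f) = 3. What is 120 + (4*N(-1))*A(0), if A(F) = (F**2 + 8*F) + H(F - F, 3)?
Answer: 132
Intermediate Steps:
A(F) = 1 + F**2 + 8*F (A(F) = (F**2 + 8*F) + 1 = 1 + F**2 + 8*F)
120 + (4*N(-1))*A(0) = 120 + (4*3)*(1 + 0**2 + 8*0) = 120 + 12*(1 + 0 + 0) = 120 + 12*1 = 120 + 12 = 132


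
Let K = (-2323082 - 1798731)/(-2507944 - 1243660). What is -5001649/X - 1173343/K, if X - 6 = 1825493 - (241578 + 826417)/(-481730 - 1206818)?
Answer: -13568700353761995929933960/12705256734726639411 ≈ -1.0680e+6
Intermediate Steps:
K = 4121813/3751604 (K = -4121813/(-3751604) = -4121813*(-1/3751604) = 4121813/3751604 ≈ 1.0987)
X = 3082443753447/1688548 (X = 6 + (1825493 - (241578 + 826417)/(-481730 - 1206818)) = 6 + (1825493 - 1067995/(-1688548)) = 6 + (1825493 - 1067995*(-1)/1688548) = 6 + (1825493 - 1*(-1067995/1688548)) = 6 + (1825493 + 1067995/1688548) = 6 + 3082433622159/1688548 = 3082443753447/1688548 ≈ 1.8255e+6)
-5001649/X - 1173343/K = -5001649/3082443753447/1688548 - 1173343/4121813/3751604 = -5001649*1688548/3082443753447 - 1173343*3751604/4121813 = -8445524415652/3082443753447 - 4401918292172/4121813 = -13568700353761995929933960/12705256734726639411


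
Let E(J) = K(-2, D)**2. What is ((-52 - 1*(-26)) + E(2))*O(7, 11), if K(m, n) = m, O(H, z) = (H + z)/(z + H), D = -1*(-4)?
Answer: -22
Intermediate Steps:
D = 4
O(H, z) = 1 (O(H, z) = (H + z)/(H + z) = 1)
E(J) = 4 (E(J) = (-2)**2 = 4)
((-52 - 1*(-26)) + E(2))*O(7, 11) = ((-52 - 1*(-26)) + 4)*1 = ((-52 + 26) + 4)*1 = (-26 + 4)*1 = -22*1 = -22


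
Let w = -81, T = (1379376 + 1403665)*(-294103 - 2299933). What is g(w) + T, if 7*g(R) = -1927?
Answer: -50535159806259/7 ≈ -7.2193e+12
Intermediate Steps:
T = -7219308543476 (T = 2783041*(-2594036) = -7219308543476)
g(R) = -1927/7 (g(R) = (1/7)*(-1927) = -1927/7)
g(w) + T = -1927/7 - 7219308543476 = -50535159806259/7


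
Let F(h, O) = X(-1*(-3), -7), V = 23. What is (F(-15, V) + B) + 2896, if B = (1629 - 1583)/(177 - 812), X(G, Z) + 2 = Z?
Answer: 1833199/635 ≈ 2886.9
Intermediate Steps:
X(G, Z) = -2 + Z
F(h, O) = -9 (F(h, O) = -2 - 7 = -9)
B = -46/635 (B = 46/(-635) = 46*(-1/635) = -46/635 ≈ -0.072441)
(F(-15, V) + B) + 2896 = (-9 - 46/635) + 2896 = -5761/635 + 2896 = 1833199/635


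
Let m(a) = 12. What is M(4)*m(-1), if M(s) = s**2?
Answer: 192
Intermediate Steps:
M(4)*m(-1) = 4**2*12 = 16*12 = 192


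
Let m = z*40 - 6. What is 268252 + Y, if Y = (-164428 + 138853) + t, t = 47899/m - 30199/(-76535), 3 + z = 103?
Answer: 74185483639601/305680790 ≈ 2.4269e+5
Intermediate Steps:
z = 100 (z = -3 + 103 = 100)
m = 3994 (m = 100*40 - 6 = 4000 - 6 = 3994)
t = 3786564771/305680790 (t = 47899/3994 - 30199/(-76535) = 47899*(1/3994) - 30199*(-1/76535) = 47899/3994 + 30199/76535 = 3786564771/305680790 ≈ 12.387)
Y = -7813999639479/305680790 (Y = (-164428 + 138853) + 3786564771/305680790 = -25575 + 3786564771/305680790 = -7813999639479/305680790 ≈ -25563.)
268252 + Y = 268252 - 7813999639479/305680790 = 74185483639601/305680790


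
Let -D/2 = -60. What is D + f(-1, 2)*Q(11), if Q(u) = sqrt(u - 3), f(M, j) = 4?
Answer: 120 + 8*sqrt(2) ≈ 131.31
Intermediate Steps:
D = 120 (D = -2*(-60) = 120)
Q(u) = sqrt(-3 + u)
D + f(-1, 2)*Q(11) = 120 + 4*sqrt(-3 + 11) = 120 + 4*sqrt(8) = 120 + 4*(2*sqrt(2)) = 120 + 8*sqrt(2)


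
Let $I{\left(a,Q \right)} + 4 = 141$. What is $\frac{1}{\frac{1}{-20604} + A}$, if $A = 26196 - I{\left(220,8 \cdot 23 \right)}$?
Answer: $\frac{20604}{536919635} \approx 3.8374 \cdot 10^{-5}$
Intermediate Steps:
$I{\left(a,Q \right)} = 137$ ($I{\left(a,Q \right)} = -4 + 141 = 137$)
$A = 26059$ ($A = 26196 - 137 = 26059$)
$\frac{1}{\frac{1}{-20604} + A} = \frac{1}{\frac{1}{-20604} + 26059} = \frac{1}{- \frac{1}{20604} + 26059} = \frac{1}{\frac{536919635}{20604}} = \frac{20604}{536919635}$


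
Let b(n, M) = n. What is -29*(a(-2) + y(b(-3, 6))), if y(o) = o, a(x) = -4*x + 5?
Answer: -290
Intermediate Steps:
a(x) = 5 - 4*x
-29*(a(-2) + y(b(-3, 6))) = -29*((5 - 4*(-2)) - 3) = -29*((5 + 8) - 3) = -29*(13 - 3) = -29*10 = -290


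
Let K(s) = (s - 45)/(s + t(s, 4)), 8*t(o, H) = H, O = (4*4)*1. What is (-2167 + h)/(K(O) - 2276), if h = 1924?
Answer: 8019/75166 ≈ 0.10668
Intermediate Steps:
O = 16 (O = 16*1 = 16)
t(o, H) = H/8
K(s) = (-45 + s)/(½ + s) (K(s) = (s - 45)/(s + (⅛)*4) = (-45 + s)/(s + ½) = (-45 + s)/(½ + s))
(-2167 + h)/(K(O) - 2276) = (-2167 + 1924)/(2*(-45 + 16)/(1 + 2*16) - 2276) = -243/(2*(-29)/(1 + 32) - 2276) = -243/(2*(-29)/33 - 2276) = -243/(2*(1/33)*(-29) - 2276) = -243/(-58/33 - 2276) = -243/(-75166/33) = -243*(-33/75166) = 8019/75166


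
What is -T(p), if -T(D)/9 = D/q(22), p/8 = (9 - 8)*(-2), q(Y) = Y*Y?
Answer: -36/121 ≈ -0.29752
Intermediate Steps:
q(Y) = Y²
p = -16 (p = 8*((9 - 8)*(-2)) = 8*(1*(-2)) = 8*(-2) = -16)
T(D) = -9*D/484 (T(D) = -9*D/(22²) = -9*D/484)
-T(p) = -(-9)*(-16)/484 = -1*36/121 = -36/121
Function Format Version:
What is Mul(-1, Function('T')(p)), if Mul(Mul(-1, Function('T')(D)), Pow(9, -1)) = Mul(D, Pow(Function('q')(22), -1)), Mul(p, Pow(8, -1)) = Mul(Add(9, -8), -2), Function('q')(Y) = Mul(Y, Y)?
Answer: Rational(-36, 121) ≈ -0.29752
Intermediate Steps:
Function('q')(Y) = Pow(Y, 2)
p = -16 (p = Mul(8, Mul(Add(9, -8), -2)) = Mul(8, Mul(1, -2)) = Mul(8, -2) = -16)
Function('T')(D) = Mul(Rational(-9, 484), D) (Function('T')(D) = Mul(-9, Mul(D, Pow(Pow(22, 2), -1))) = Mul(-9, Mul(D, Pow(484, -1))) = Mul(-9, Mul(D, Rational(1, 484))) = Mul(-9, Mul(Rational(1, 484), D)) = Mul(Rational(-9, 484), D))
Mul(-1, Function('T')(p)) = Mul(-1, Mul(Rational(-9, 484), -16)) = Mul(-1, Rational(36, 121)) = Rational(-36, 121)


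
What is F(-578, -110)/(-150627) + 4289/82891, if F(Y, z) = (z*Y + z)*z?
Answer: 579366133903/12485622657 ≈ 46.403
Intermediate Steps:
F(Y, z) = z*(z + Y*z) (F(Y, z) = (Y*z + z)*z = (z + Y*z)*z = z*(z + Y*z))
F(-578, -110)/(-150627) + 4289/82891 = ((-110)²*(1 - 578))/(-150627) + 4289/82891 = (12100*(-577))*(-1/150627) + 4289*(1/82891) = -6981700*(-1/150627) + 4289/82891 = 6981700/150627 + 4289/82891 = 579366133903/12485622657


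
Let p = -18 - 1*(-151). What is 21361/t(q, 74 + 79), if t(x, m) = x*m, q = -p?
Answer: -21361/20349 ≈ -1.0497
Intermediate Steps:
p = 133 (p = -18 + 151 = 133)
q = -133 (q = -1*133 = -133)
t(x, m) = m*x
21361/t(q, 74 + 79) = 21361/(((74 + 79)*(-133))) = 21361/((153*(-133))) = 21361/(-20349) = 21361*(-1/20349) = -21361/20349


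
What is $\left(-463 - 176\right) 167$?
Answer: $-106713$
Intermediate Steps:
$\left(-463 - 176\right) 167 = \left(-639\right) 167 = -106713$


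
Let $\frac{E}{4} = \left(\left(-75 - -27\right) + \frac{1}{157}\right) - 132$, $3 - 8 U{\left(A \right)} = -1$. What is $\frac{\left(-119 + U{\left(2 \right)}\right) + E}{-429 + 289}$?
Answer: $\frac{263281}{43960} \approx 5.9891$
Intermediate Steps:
$U{\left(A \right)} = \frac{1}{2}$ ($U{\left(A \right)} = \frac{3}{8} - - \frac{1}{8} = \frac{3}{8} + \frac{1}{8} = \frac{1}{2}$)
$E = - \frac{113036}{157}$ ($E = 4 \left(\left(\left(-75 - -27\right) + \frac{1}{157}\right) - 132\right) = 4 \left(\left(\left(-75 + 27\right) + \frac{1}{157}\right) - 132\right) = 4 \left(\left(-48 + \frac{1}{157}\right) - 132\right) = 4 \left(- \frac{7535}{157} - 132\right) = 4 \left(- \frac{28259}{157}\right) = - \frac{113036}{157} \approx -719.97$)
$\frac{\left(-119 + U{\left(2 \right)}\right) + E}{-429 + 289} = \frac{\left(-119 + \frac{1}{2}\right) - \frac{113036}{157}}{-429 + 289} = \frac{- \frac{237}{2} - \frac{113036}{157}}{-140} = \left(- \frac{263281}{314}\right) \left(- \frac{1}{140}\right) = \frac{263281}{43960}$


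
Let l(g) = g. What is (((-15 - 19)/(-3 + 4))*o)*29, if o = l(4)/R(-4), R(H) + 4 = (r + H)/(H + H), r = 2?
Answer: 15776/15 ≈ 1051.7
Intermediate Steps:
R(H) = -4 + (2 + H)/(2*H) (R(H) = -4 + (2 + H)/(H + H) = -4 + (2 + H)/((2*H)) = -4 + (2 + H)*(1/(2*H)) = -4 + (2 + H)/(2*H))
o = -16/15 (o = 4/(-7/2 + 1/(-4)) = 4/(-7/2 - 1/4) = 4/(-15/4) = 4*(-4/15) = -16/15 ≈ -1.0667)
(((-15 - 19)/(-3 + 4))*o)*29 = (((-15 - 19)/(-3 + 4))*(-16/15))*29 = (-34/1*(-16/15))*29 = (-34*1*(-16/15))*29 = -34*(-16/15)*29 = (544/15)*29 = 15776/15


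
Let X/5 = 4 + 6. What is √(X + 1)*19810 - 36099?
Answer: -36099 + 19810*√51 ≈ 1.0537e+5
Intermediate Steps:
X = 50 (X = 5*(4 + 6) = 5*10 = 50)
√(X + 1)*19810 - 36099 = √(50 + 1)*19810 - 36099 = √51*19810 - 36099 = 19810*√51 - 36099 = -36099 + 19810*√51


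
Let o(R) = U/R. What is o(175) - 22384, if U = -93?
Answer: -3917293/175 ≈ -22385.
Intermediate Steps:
o(R) = -93/R
o(175) - 22384 = -93/175 - 22384 = -3917293/175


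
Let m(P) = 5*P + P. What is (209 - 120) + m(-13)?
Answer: 11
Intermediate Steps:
m(P) = 6*P
(209 - 120) + m(-13) = (209 - 120) + 6*(-13) = 89 - 78 = 11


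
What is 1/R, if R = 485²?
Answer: 1/235225 ≈ 4.2512e-6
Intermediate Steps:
R = 235225
1/R = 1/235225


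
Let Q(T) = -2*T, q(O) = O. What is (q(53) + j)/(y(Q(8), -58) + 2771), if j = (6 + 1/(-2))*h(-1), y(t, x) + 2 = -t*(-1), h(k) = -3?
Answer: 73/5506 ≈ 0.013258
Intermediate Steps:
y(t, x) = -2 + t (y(t, x) = -2 - t*(-1) = -2 + t)
j = -33/2 (j = (6 + 1/(-2))*(-3) = (6 - ½)*(-3) = (11/2)*(-3) = -33/2 ≈ -16.500)
(q(53) + j)/(y(Q(8), -58) + 2771) = (53 - 33/2)/((-2 - 2*8) + 2771) = 73/(2*((-2 - 16) + 2771)) = 73/(2*(-18 + 2771)) = (73/2)/2753 = (73/2)*(1/2753) = 73/5506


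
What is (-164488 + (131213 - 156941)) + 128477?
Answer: -61739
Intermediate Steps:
(-164488 + (131213 - 156941)) + 128477 = (-164488 - 25728) + 128477 = -190216 + 128477 = -61739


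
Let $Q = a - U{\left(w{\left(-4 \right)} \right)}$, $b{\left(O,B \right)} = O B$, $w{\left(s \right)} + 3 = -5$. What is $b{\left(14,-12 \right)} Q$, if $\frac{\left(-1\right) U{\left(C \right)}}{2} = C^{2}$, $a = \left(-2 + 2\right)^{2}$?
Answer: $-21504$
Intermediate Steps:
$w{\left(s \right)} = -8$ ($w{\left(s \right)} = -3 - 5 = -8$)
$a = 0$ ($a = 0^{2} = 0$)
$U{\left(C \right)} = - 2 C^{2}$
$b{\left(O,B \right)} = B O$
$Q = 128$ ($Q = 0 - - 2 \left(-8\right)^{2} = 0 - \left(-2\right) 64 = 0 - -128 = 0 + 128 = 128$)
$b{\left(14,-12 \right)} Q = \left(-12\right) 14 \cdot 128 = \left(-168\right) 128 = -21504$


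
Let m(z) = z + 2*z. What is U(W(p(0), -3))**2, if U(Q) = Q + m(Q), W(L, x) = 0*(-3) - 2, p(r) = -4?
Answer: 64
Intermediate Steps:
m(z) = 3*z
W(L, x) = -2 (W(L, x) = 0 - 2 = -2)
U(Q) = 4*Q (U(Q) = Q + 3*Q = 4*Q)
U(W(p(0), -3))**2 = (4*(-2))**2 = (-8)**2 = 64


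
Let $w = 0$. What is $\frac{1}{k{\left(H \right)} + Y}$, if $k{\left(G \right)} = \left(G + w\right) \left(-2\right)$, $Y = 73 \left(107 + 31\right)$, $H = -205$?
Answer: $\frac{1}{10484} \approx 9.5383 \cdot 10^{-5}$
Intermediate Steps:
$Y = 10074$ ($Y = 73 \cdot 138 = 10074$)
$k{\left(G \right)} = - 2 G$ ($k{\left(G \right)} = \left(G + 0\right) \left(-2\right) = G \left(-2\right) = - 2 G$)
$\frac{1}{k{\left(H \right)} + Y} = \frac{1}{\left(-2\right) \left(-205\right) + 10074} = \frac{1}{410 + 10074} = \frac{1}{10484}$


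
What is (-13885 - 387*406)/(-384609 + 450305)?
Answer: -171007/65696 ≈ -2.6030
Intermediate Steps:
(-13885 - 387*406)/(-384609 + 450305) = (-13885 - 157122)/65696 = -171007*1/65696 = -171007/65696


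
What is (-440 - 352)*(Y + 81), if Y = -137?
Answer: 44352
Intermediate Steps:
(-440 - 352)*(Y + 81) = (-440 - 352)*(-137 + 81) = -792*(-56) = 44352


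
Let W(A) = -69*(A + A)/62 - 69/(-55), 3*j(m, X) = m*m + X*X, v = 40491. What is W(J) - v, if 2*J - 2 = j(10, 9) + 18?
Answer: -138374897/3410 ≈ -40579.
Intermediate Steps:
j(m, X) = X**2/3 + m**2/3 (j(m, X) = (m*m + X*X)/3 = (m**2 + X**2)/3 = (X**2 + m**2)/3 = X**2/3 + m**2/3)
J = 241/6 (J = 1 + (((1/3)*9**2 + (1/3)*10**2) + 18)/2 = 1 + (((1/3)*81 + (1/3)*100) + 18)/2 = 1 + ((27 + 100/3) + 18)/2 = 1 + (181/3 + 18)/2 = 1 + (1/2)*(235/3) = 1 + 235/6 = 241/6 ≈ 40.167)
W(A) = 69/55 - 69*A/31 (W(A) = -138*A*(1/62) - 69*(-1/55) = -138*A*(1/62) + 69/55 = -69*A/31 + 69/55 = 69/55 - 69*A/31)
W(J) - v = (69/55 - 69/31*241/6) - 1*40491 = (69/55 - 5543/62) - 40491 = -300587/3410 - 40491 = -138374897/3410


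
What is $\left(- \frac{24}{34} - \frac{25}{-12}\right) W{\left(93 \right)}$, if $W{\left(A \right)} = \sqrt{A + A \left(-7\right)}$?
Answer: $\frac{281 i \sqrt{62}}{68} \approx 32.538 i$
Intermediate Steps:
$W{\left(A \right)} = \sqrt{6} \sqrt{- A}$ ($W{\left(A \right)} = \sqrt{A - 7 A} = \sqrt{- 6 A} = \sqrt{6} \sqrt{- A}$)
$\left(- \frac{24}{34} - \frac{25}{-12}\right) W{\left(93 \right)} = \left(- \frac{24}{34} - \frac{25}{-12}\right) \sqrt{6} \sqrt{\left(-1\right) 93} = \left(\left(-24\right) \frac{1}{34} - - \frac{25}{12}\right) \sqrt{6} \sqrt{-93} = \left(- \frac{12}{17} + \frac{25}{12}\right) \sqrt{6} i \sqrt{93} = \frac{281 \cdot 3 i \sqrt{62}}{204} = \frac{281 i \sqrt{62}}{68}$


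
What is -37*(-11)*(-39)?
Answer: -15873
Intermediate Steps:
-37*(-11)*(-39) = 407*(-39) = -15873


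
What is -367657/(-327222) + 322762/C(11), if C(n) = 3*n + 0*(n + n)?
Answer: 3200816965/327222 ≈ 9781.8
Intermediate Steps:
C(n) = 3*n (C(n) = 3*n + 0*(2*n) = 3*n + 0 = 3*n)
-367657/(-327222) + 322762/C(11) = -367657/(-327222) + 322762/((3*11)) = -367657*(-1/327222) + 322762/33 = 367657/327222 + 322762*(1/33) = 367657/327222 + 29342/3 = 3200816965/327222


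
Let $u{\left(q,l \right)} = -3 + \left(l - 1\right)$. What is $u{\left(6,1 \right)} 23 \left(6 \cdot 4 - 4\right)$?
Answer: $-1380$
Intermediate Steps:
$u{\left(q,l \right)} = -4 + l$ ($u{\left(q,l \right)} = -3 + \left(l - 1\right) = -3 + \left(-1 + l\right) = -4 + l$)
$u{\left(6,1 \right)} 23 \left(6 \cdot 4 - 4\right) = \left(-4 + 1\right) 23 \left(6 \cdot 4 - 4\right) = \left(-3\right) 23 \left(24 - 4\right) = \left(-69\right) 20 = -1380$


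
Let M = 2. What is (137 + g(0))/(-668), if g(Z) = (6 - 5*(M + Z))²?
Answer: -153/668 ≈ -0.22904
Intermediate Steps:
g(Z) = (-4 - 5*Z)² (g(Z) = (6 - 5*(2 + Z))² = (6 + (-10 - 5*Z))² = (-4 - 5*Z)²)
(137 + g(0))/(-668) = (137 + (4 + 5*0)²)/(-668) = (137 + (4 + 0)²)*(-1/668) = (137 + 4²)*(-1/668) = (137 + 16)*(-1/668) = 153*(-1/668) = -153/668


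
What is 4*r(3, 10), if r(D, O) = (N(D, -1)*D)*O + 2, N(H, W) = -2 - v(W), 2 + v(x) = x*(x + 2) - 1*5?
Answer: 728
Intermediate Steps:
v(x) = -7 + x*(2 + x) (v(x) = -2 + (x*(x + 2) - 1*5) = -2 + (x*(2 + x) - 5) = -2 + (-5 + x*(2 + x)) = -7 + x*(2 + x))
N(H, W) = 5 - W² - 2*W (N(H, W) = -2 - (-7 + W² + 2*W) = -2 + (7 - W² - 2*W) = 5 - W² - 2*W)
r(D, O) = 2 + 6*D*O (r(D, O) = ((5 - 1*(-1)² - 2*(-1))*D)*O + 2 = ((5 - 1*1 + 2)*D)*O + 2 = ((5 - 1 + 2)*D)*O + 2 = (6*D)*O + 2 = 6*D*O + 2 = 2 + 6*D*O)
4*r(3, 10) = 4*(2 + 6*3*10) = 4*(2 + 180) = 4*182 = 728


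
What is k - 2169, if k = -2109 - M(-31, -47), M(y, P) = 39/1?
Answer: -4317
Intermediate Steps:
M(y, P) = 39 (M(y, P) = 39*1 = 39)
k = -2148 (k = -2109 - 1*39 = -2109 - 39 = -2148)
k - 2169 = -2148 - 2169 = -4317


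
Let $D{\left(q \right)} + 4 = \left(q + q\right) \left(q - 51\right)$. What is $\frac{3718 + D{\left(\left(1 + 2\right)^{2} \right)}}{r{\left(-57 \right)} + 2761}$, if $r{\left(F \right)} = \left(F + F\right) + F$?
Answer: $\frac{1479}{1295} \approx 1.1421$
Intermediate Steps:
$r{\left(F \right)} = 3 F$ ($r{\left(F \right)} = 2 F + F = 3 F$)
$D{\left(q \right)} = -4 + 2 q \left(-51 + q\right)$ ($D{\left(q \right)} = -4 + \left(q + q\right) \left(q - 51\right) = -4 + 2 q \left(-51 + q\right)$)
$\frac{3718 + D{\left(\left(1 + 2\right)^{2} \right)}}{r{\left(-57 \right)} + 2761} = \frac{3718 - \left(4 - 2 \left(1 + 2\right)^{4} + 102 \left(1 + 2\right)^{2}\right)}{3 \left(-57\right) + 2761} = \frac{3718 - \left(4 - 162 + 918\right)}{-171 + 2761} = \frac{3718 - \left(922 - 162\right)}{2590} = \left(3718 - 760\right) \frac{1}{2590} = 2958 \cdot \frac{1}{2590} = \frac{1479}{1295}$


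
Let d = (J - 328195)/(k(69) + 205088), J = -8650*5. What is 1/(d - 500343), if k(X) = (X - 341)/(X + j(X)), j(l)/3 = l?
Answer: -14151004/7080381424077 ≈ -1.9986e-6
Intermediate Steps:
j(l) = 3*l
J = -43250
k(X) = (-341 + X)/(4*X) (k(X) = (X - 341)/(X + 3*X) = (-341 + X)/((4*X)) = (-341 + X)*(1/(4*X)) = (-341 + X)/(4*X))
d = -25629705/14151004 (d = (-43250 - 328195)/((¼)*(-341 + 69)/69 + 205088) = -371445/((¼)*(1/69)*(-272) + 205088) = -371445/(-68/69 + 205088) = -371445/14151004/69 = -371445*69/14151004 = -25629705/14151004 ≈ -1.8112)
1/(d - 500343) = 1/(-25629705/14151004 - 500343) = 1/(-7080381424077/14151004) = -14151004/7080381424077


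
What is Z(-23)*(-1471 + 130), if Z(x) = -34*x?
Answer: -1048662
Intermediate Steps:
Z(-23)*(-1471 + 130) = (-34*(-23))*(-1471 + 130) = 782*(-1341) = -1048662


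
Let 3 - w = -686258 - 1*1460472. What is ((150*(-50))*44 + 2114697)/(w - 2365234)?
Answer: -1784697/218501 ≈ -8.1679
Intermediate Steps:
w = 2146733 (w = 3 - (-686258 - 1*1460472) = 3 - (-686258 - 1460472) = 3 - 1*(-2146730) = 3 + 2146730 = 2146733)
((150*(-50))*44 + 2114697)/(w - 2365234) = ((150*(-50))*44 + 2114697)/(2146733 - 2365234) = (-7500*44 + 2114697)/(-218501) = (-330000 + 2114697)*(-1/218501) = 1784697*(-1/218501) = -1784697/218501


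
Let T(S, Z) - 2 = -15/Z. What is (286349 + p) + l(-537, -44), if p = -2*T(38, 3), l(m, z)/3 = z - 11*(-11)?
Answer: 286586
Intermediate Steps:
T(S, Z) = 2 - 15/Z
l(m, z) = 363 + 3*z (l(m, z) = 3*(z - 11*(-11)) = 3*(z + 121) = 3*(121 + z) = 363 + 3*z)
p = 6 (p = -2*(2 - 15/3) = -2*(2 - 15*⅓) = -2*(2 - 5) = -2*(-3) = 6)
(286349 + p) + l(-537, -44) = (286349 + 6) + (363 + 3*(-44)) = 286355 + (363 - 132) = 286355 + 231 = 286586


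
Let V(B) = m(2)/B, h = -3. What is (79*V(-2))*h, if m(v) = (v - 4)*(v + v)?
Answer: -948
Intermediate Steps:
m(v) = 2*v*(-4 + v) (m(v) = (-4 + v)*(2*v) = 2*v*(-4 + v))
V(B) = -8/B (V(B) = (2*2*(-4 + 2))/B = (2*2*(-2))/B = -8/B)
(79*V(-2))*h = (79*(-8/(-2)))*(-3) = (79*(-8*(-½)))*(-3) = (79*4)*(-3) = 316*(-3) = -948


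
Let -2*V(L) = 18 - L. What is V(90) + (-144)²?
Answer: 20772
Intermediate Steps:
V(L) = -9 + L/2 (V(L) = -(18 - L)/2 = -9 + L/2)
V(90) + (-144)² = (-9 + (½)*90) + (-144)² = (-9 + 45) + 20736 = 36 + 20736 = 20772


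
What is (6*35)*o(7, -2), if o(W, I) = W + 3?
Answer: 2100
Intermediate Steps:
o(W, I) = 3 + W
(6*35)*o(7, -2) = (6*35)*(3 + 7) = 210*10 = 2100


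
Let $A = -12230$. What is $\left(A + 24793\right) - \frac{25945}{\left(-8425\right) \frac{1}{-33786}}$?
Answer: $- \frac{154146899}{1685} \approx -91482.0$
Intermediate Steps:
$\left(A + 24793\right) - \frac{25945}{\left(-8425\right) \frac{1}{-33786}} = \left(-12230 + 24793\right) - \frac{25945}{\left(-8425\right) \frac{1}{-33786}} = 12563 - \frac{25945}{\left(-8425\right) \left(- \frac{1}{33786}\right)} = 12563 - \frac{25945}{\frac{8425}{33786}} = 12563 - \frac{175315554}{1685} = - \frac{154146899}{1685}$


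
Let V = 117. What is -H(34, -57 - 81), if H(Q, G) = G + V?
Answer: 21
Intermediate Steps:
H(Q, G) = 117 + G (H(Q, G) = G + 117 = 117 + G)
-H(34, -57 - 81) = -(117 + (-57 - 81)) = -(117 - 138) = -1*(-21) = 21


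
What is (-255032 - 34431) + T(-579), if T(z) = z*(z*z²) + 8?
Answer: 112386238626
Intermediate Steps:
T(z) = 8 + z⁴ (T(z) = z*z³ + 8 = z⁴ + 8 = 8 + z⁴)
(-255032 - 34431) + T(-579) = (-255032 - 34431) + (8 + (-579)⁴) = -289463 + (8 + 112386528081) = -289463 + 112386528089 = 112386238626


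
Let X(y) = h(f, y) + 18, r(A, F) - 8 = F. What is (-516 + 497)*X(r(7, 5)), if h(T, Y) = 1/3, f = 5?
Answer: -1045/3 ≈ -348.33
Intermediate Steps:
r(A, F) = 8 + F
h(T, Y) = 1/3
X(y) = 55/3 (X(y) = 1/3 + 18 = 55/3)
(-516 + 497)*X(r(7, 5)) = (-516 + 497)*(55/3) = -19*55/3 = -1045/3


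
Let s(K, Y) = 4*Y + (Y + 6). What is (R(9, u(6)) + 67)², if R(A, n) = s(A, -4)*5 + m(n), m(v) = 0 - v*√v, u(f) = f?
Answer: 225 + 36*√6 ≈ 313.18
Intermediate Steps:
m(v) = -v^(3/2) (m(v) = 0 - v^(3/2) = -v^(3/2))
s(K, Y) = 6 + 5*Y (s(K, Y) = 4*Y + (6 + Y) = 6 + 5*Y)
R(A, n) = -70 - n^(3/2) (R(A, n) = (6 + 5*(-4))*5 - n^(3/2) = (6 - 20)*5 - n^(3/2) = -14*5 - n^(3/2) = -70 - n^(3/2))
(R(9, u(6)) + 67)² = ((-70 - 6^(3/2)) + 67)² = ((-70 - 6*√6) + 67)² = (-3 - 6*√6)²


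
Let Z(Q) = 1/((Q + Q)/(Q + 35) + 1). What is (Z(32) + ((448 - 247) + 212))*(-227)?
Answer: -12296590/131 ≈ -93867.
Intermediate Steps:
Z(Q) = 1/(1 + 2*Q/(35 + Q)) (Z(Q) = 1/((2*Q)/(35 + Q) + 1) = 1/(2*Q/(35 + Q) + 1) = 1/(1 + 2*Q/(35 + Q)))
(Z(32) + ((448 - 247) + 212))*(-227) = ((35 + 32)/(35 + 3*32) + ((448 - 247) + 212))*(-227) = (67/(35 + 96) + (201 + 212))*(-227) = (67/131 + 413)*(-227) = (54170/131)*(-227) = -12296590/131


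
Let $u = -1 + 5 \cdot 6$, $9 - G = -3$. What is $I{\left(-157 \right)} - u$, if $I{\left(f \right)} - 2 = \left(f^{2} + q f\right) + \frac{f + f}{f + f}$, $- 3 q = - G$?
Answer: $23995$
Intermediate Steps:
$G = 12$ ($G = 9 - -3 = 9 + 3 = 12$)
$q = 4$ ($q = - \frac{\left(-1\right) 12}{3} = \left(- \frac{1}{3}\right) \left(-12\right) = 4$)
$I{\left(f \right)} = 3 + f^{2} + 4 f$ ($I{\left(f \right)} = 2 + \left(\left(f^{2} + 4 f\right) + \frac{f + f}{f + f}\right) = 2 + \left(\left(f^{2} + 4 f\right) + \frac{2 f}{2 f}\right) = 2 + \left(\left(f^{2} + 4 f\right) + 2 f \frac{1}{2 f}\right) = 2 + \left(\left(f^{2} + 4 f\right) + 1\right) = 2 + \left(1 + f^{2} + 4 f\right) = 3 + f^{2} + 4 f$)
$u = 29$ ($u = -1 + 30 = 29$)
$I{\left(-157 \right)} - u = \left(3 + \left(-157\right)^{2} + 4 \left(-157\right)\right) - 29 = \left(3 + 24649 - 628\right) - 29 = 24024 - 29 = 23995$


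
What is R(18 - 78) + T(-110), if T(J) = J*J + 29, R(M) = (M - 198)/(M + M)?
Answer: 242623/20 ≈ 12131.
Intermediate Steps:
R(M) = (-198 + M)/(2*M) (R(M) = (-198 + M)/((2*M)) = (-198 + M)*(1/(2*M)) = (-198 + M)/(2*M))
T(J) = 29 + J² (T(J) = J² + 29 = 29 + J²)
R(18 - 78) + T(-110) = (-198 + (18 - 78))/(2*(18 - 78)) + (29 + (-110)²) = (½)*(-198 - 60)/(-60) + (29 + 12100) = (½)*(-1/60)*(-258) + 12129 = 43/20 + 12129 = 242623/20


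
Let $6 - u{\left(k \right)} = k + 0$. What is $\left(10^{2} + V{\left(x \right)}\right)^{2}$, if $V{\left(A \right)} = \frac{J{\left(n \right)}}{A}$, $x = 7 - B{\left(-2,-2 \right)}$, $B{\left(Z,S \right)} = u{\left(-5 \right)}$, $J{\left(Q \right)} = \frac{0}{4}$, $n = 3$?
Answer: $10000$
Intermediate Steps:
$u{\left(k \right)} = 6 - k$ ($u{\left(k \right)} = 6 - \left(k + 0\right) = 6 - k$)
$J{\left(Q \right)} = 0$ ($J{\left(Q \right)} = 0 \cdot \frac{1}{4} = 0$)
$B{\left(Z,S \right)} = 11$ ($B{\left(Z,S \right)} = 6 - -5 = 6 + 5 = 11$)
$x = -4$ ($x = 7 - 11 = -4$)
$V{\left(A \right)} = 0$ ($V{\left(A \right)} = \frac{0}{A} = 0$)
$\left(10^{2} + V{\left(x \right)}\right)^{2} = \left(10^{2} + 0\right)^{2} = \left(100 + 0\right)^{2} = 100^{2} = 10000$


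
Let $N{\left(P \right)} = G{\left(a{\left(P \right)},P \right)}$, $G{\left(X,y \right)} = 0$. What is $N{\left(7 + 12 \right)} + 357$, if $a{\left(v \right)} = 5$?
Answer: $357$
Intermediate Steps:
$N{\left(P \right)} = 0$
$N{\left(7 + 12 \right)} + 357 = 0 + 357 = 357$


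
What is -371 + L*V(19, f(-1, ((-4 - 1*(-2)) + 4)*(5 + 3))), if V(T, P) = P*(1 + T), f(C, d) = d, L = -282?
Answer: -90611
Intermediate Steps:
-371 + L*V(19, f(-1, ((-4 - 1*(-2)) + 4)*(5 + 3))) = -371 - 282*((-4 - 1*(-2)) + 4)*(5 + 3)*(1 + 19) = -371 - 282*((-4 + 2) + 4)*8*20 = -371 - 282*(-2 + 4)*8*20 = -371 - 282*2*8*20 = -371 - 4512*20 = -371 - 282*320 = -371 - 90240 = -90611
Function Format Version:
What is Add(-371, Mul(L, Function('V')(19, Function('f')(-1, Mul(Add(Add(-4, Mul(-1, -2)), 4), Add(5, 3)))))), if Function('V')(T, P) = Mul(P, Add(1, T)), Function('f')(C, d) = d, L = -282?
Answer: -90611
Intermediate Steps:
Add(-371, Mul(L, Function('V')(19, Function('f')(-1, Mul(Add(Add(-4, Mul(-1, -2)), 4), Add(5, 3)))))) = Add(-371, Mul(-282, Mul(Mul(Add(Add(-4, Mul(-1, -2)), 4), Add(5, 3)), Add(1, 19)))) = Add(-371, Mul(-282, Mul(Mul(Add(Add(-4, 2), 4), 8), 20))) = Add(-371, Mul(-282, Mul(Mul(Add(-2, 4), 8), 20))) = Add(-371, Mul(-282, Mul(Mul(2, 8), 20))) = Add(-371, Mul(-282, Mul(16, 20))) = Add(-371, Mul(-282, 320)) = Add(-371, -90240) = -90611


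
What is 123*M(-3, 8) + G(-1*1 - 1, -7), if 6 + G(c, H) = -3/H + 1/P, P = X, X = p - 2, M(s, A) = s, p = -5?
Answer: -2623/7 ≈ -374.71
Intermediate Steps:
X = -7 (X = -5 - 2 = -7)
P = -7
G(c, H) = -43/7 - 3/H (G(c, H) = -6 + (-3/H + 1/(-7)) = -6 + (-3/H + 1*(-⅐)) = -6 + (-3/H - ⅐) = -6 + (-⅐ - 3/H) = -43/7 - 3/H)
123*M(-3, 8) + G(-1*1 - 1, -7) = 123*(-3) + (-43/7 - 3/(-7)) = -369 + (-43/7 - 3*(-⅐)) = -369 + (-43/7 + 3/7) = -369 - 40/7 = -2623/7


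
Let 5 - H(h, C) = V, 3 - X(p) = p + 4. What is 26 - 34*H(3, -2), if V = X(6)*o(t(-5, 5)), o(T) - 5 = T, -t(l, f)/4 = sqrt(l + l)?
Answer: -1334 + 952*I*sqrt(10) ≈ -1334.0 + 3010.5*I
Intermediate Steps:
t(l, f) = -4*sqrt(2)*sqrt(l) (t(l, f) = -4*sqrt(l + l) = -4*sqrt(2)*sqrt(l))
o(T) = 5 + T
X(p) = -1 - p (X(p) = 3 - (p + 4) = 3 - (4 + p) = 3 + (-4 - p) = -1 - p)
V = -35 + 28*I*sqrt(10) (V = (-1 - 1*6)*(5 - 4*sqrt(2)*sqrt(-5)) = (-1 - 6)*(5 - 4*sqrt(2)*I*sqrt(5)) = -7*(5 - 4*I*sqrt(10)) = -35 + 28*I*sqrt(10) ≈ -35.0 + 88.544*I)
H(h, C) = 40 - 28*I*sqrt(10) (H(h, C) = 5 - (-35 + 28*I*sqrt(10)) = 5 + (35 - 28*I*sqrt(10)) = 40 - 28*I*sqrt(10))
26 - 34*H(3, -2) = 26 - 34*(40 - 28*I*sqrt(10)) = 26 + (-1360 + 952*I*sqrt(10)) = -1334 + 952*I*sqrt(10)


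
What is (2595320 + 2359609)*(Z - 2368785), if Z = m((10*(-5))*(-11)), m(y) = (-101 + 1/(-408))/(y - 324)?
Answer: -360753463658077427/30736 ≈ -1.1737e+13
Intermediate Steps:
m(y) = -41209/(408*(-324 + y)) (m(y) = (-101 - 1/408)/(-324 + y) = -41209/(408*(-324 + y)))
Z = -41209/92208 (Z = -41209/(-132192 + 408*((10*(-5))*(-11))) = -41209/(-132192 + 408*(-50*(-11))) = -41209/(-132192 + 408*550) = -41209/(-132192 + 224400) = -41209/92208 ≈ -0.44691)
(2595320 + 2359609)*(Z - 2368785) = (2595320 + 2359609)*(-41209/92208 - 2368785) = 4954929*(-218420968489/92208) = -360753463658077427/30736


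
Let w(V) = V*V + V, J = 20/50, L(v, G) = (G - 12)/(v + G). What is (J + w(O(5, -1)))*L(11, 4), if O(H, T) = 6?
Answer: -1696/75 ≈ -22.613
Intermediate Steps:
L(v, G) = (-12 + G)/(G + v)
J = 2/5 (J = 20*(1/50) = 2/5 ≈ 0.40000)
w(V) = V + V**2 (w(V) = V**2 + V = V + V**2)
(J + w(O(5, -1)))*L(11, 4) = (2/5 + 6*(1 + 6))*((-12 + 4)/(4 + 11)) = (2/5 + 6*7)*(-8/15) = (2/5 + 42)*((1/15)*(-8)) = (212/5)*(-8/15) = -1696/75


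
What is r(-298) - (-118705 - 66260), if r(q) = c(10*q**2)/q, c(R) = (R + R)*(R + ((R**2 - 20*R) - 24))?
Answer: -4700045085958395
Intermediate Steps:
c(R) = 2*R*(-24 + R**2 - 19*R) (c(R) = (2*R)*(R + (-24 + R**2 - 20*R)) = (2*R)*(-24 + R**2 - 19*R) = 2*R*(-24 + R**2 - 19*R))
r(q) = 20*q*(-24 - 190*q**2 + 100*q**4) (r(q) = (2*(10*q**2)*(-24 + (10*q**2)**2 - 190*q**2))/q = (2*(10*q**2)*(-24 + 100*q**4 - 190*q**2))/q = (2*(10*q**2)*(-24 - 190*q**2 + 100*q**4))/q = (20*q**2*(-24 - 190*q**2 + 100*q**4))/q = 20*q*(-24 - 190*q**2 + 100*q**4))
r(-298) - (-118705 - 66260) = (-3800*(-298)**3 - 480*(-298) + 2000*(-298)**5) - (-118705 - 66260) = (-3800*(-26463592) + 143040 + 2000*(-2350072823968)) - 1*(-184965) = (100561649600 + 143040 - 4700145647936000) + 184965 = -4700045086143360 + 184965 = -4700045085958395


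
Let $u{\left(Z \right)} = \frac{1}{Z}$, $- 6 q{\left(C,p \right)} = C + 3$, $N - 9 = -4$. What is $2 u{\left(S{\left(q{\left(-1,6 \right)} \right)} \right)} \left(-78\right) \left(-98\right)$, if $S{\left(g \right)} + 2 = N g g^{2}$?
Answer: $- \frac{412776}{59} \approx -6996.2$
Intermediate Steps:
$N = 5$ ($N = 9 - 4 = 5$)
$q{\left(C,p \right)} = - \frac{1}{2} - \frac{C}{6}$ ($q{\left(C,p \right)} = - \frac{C + 3}{6} = - \frac{3 + C}{6} = - \frac{1}{2} - \frac{C}{6}$)
$S{\left(g \right)} = -2 + 5 g^{3}$ ($S{\left(g \right)} = -2 + 5 g g^{2} = -2 + 5 g^{3}$)
$2 u{\left(S{\left(q{\left(-1,6 \right)} \right)} \right)} \left(-78\right) \left(-98\right) = \frac{2}{-2 + 5 \left(- \frac{1}{2} - - \frac{1}{6}\right)^{3}} \left(-78\right) \left(-98\right) = \frac{2}{-2 + 5 \left(- \frac{1}{2} + \frac{1}{6}\right)^{3}} \left(-78\right) \left(-98\right) = \frac{2}{-2 + 5 \left(- \frac{1}{3}\right)^{3}} \left(-78\right) \left(-98\right) = \frac{2}{-2 + 5 \left(- \frac{1}{27}\right)} \left(-78\right) \left(-98\right) = \frac{2}{-2 - \frac{5}{27}} \left(-78\right) \left(-98\right) = \frac{2}{- \frac{59}{27}} \left(-78\right) \left(-98\right) = 2 \left(- \frac{27}{59}\right) \left(-78\right) \left(-98\right) = \left(- \frac{54}{59}\right) \left(-78\right) \left(-98\right) = \frac{4212}{59} \left(-98\right) = - \frac{412776}{59}$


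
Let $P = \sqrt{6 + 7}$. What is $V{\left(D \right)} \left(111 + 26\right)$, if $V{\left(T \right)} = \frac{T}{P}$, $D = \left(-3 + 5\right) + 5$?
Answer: $\frac{959 \sqrt{13}}{13} \approx 265.98$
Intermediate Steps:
$D = 7$ ($D = 2 + 5 = 7$)
$P = \sqrt{13} \approx 3.6056$
$V{\left(T \right)} = \frac{T \sqrt{13}}{13}$ ($V{\left(T \right)} = \frac{T}{\sqrt{13}} = T \frac{\sqrt{13}}{13} = \frac{T \sqrt{13}}{13}$)
$V{\left(D \right)} \left(111 + 26\right) = \frac{1}{13} \cdot 7 \sqrt{13} \left(111 + 26\right) = \frac{7 \sqrt{13}}{13} \cdot 137 = \frac{959 \sqrt{13}}{13}$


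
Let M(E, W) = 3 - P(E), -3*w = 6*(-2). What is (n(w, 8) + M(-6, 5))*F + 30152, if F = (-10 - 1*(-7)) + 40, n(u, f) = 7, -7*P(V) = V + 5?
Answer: 213617/7 ≈ 30517.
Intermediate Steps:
P(V) = -5/7 - V/7 (P(V) = -(V + 5)/7 = -(5 + V)/7 = -5/7 - V/7)
w = 4 (w = -2*(-2) = -1/3*(-12) = 4)
F = 37 (F = (-10 + 7) + 40 = -3 + 40 = 37)
M(E, W) = 26/7 + E/7 (M(E, W) = 3 - (-5/7 - E/7) = 3 + (5/7 + E/7) = 26/7 + E/7)
(n(w, 8) + M(-6, 5))*F + 30152 = (7 + (26/7 + (1/7)*(-6)))*37 + 30152 = (7 + (26/7 - 6/7))*37 + 30152 = (7 + 20/7)*37 + 30152 = (69/7)*37 + 30152 = 2553/7 + 30152 = 213617/7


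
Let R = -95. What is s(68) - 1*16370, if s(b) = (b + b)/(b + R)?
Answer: -442126/27 ≈ -16375.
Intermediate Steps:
s(b) = 2*b/(-95 + b) (s(b) = (b + b)/(b - 95) = (2*b)/(-95 + b) = 2*b/(-95 + b))
s(68) - 1*16370 = 2*68/(-95 + 68) - 1*16370 = 2*68/(-27) - 16370 = 2*68*(-1/27) - 16370 = -136/27 - 16370 = -442126/27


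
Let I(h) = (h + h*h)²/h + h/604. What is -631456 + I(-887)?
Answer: -420941437319/604 ≈ -6.9692e+8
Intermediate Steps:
I(h) = h/604 + (h + h²)²/h (I(h) = (h + h²)²/h + h*(1/604) = (h + h²)²/h + h/604 = h/604 + (h + h²)²/h)
-631456 + I(-887) = -631456 - 887*(1/604 + (1 - 887)²) = -631456 - 887*(1/604 + (-886)²) = -631456 - 887*(1/604 + 784996) = -631456 - 887*474137585/604 = -631456 - 420560037895/604 = -420941437319/604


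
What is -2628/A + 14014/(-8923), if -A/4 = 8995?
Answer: -120193519/80262385 ≈ -1.4975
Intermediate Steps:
A = -35980 (A = -4*8995 = -35980)
-2628/A + 14014/(-8923) = -2628/(-35980) + 14014/(-8923) = -2628*(-1/35980) + 14014*(-1/8923) = 657/8995 - 14014/8923 = -120193519/80262385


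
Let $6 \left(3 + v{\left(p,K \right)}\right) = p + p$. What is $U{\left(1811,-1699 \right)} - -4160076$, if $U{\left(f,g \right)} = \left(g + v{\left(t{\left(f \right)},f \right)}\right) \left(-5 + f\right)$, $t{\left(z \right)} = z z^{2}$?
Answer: $3575625074326$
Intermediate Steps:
$t{\left(z \right)} = z^{3}$
$v{\left(p,K \right)} = -3 + \frac{p}{3}$ ($v{\left(p,K \right)} = -3 + \frac{p + p}{6} = -3 + \frac{2 p}{6} = -3 + \frac{p}{3}$)
$U{\left(f,g \right)} = \left(-5 + f\right) \left(-3 + g + \frac{f^{3}}{3}\right)$ ($U{\left(f,g \right)} = \left(g + \left(-3 + \frac{f^{3}}{3}\right)\right) \left(-5 + f\right) = \left(-3 + g + \frac{f^{3}}{3}\right) \left(-5 + f\right) = \left(-5 + f\right) \left(-3 + g + \frac{f^{3}}{3}\right)$)
$U{\left(1811,-1699 \right)} - -4160076 = \left(15 - -8495 - \frac{5 \cdot 1811^{3}}{3} + 1811 \left(-1699\right) + \frac{1}{3} \cdot 1811 \left(-9 + 1811^{3}\right)\right) - -4160076 = \left(15 + 8495 - \frac{29697873655}{3} - 3076889 + \frac{1}{3} \cdot 1811 \left(-9 + 5939574731\right)\right) + 4160076 = \left(15 + 8495 - \frac{29697873655}{3} - 3076889 + \frac{1}{3} \cdot 1811 \cdot 5939574722\right) + 4160076 = \left(15 + 8495 - \frac{29697873655}{3} - 3076889 + \frac{10756569821542}{3}\right) + 4160076 = 3575620914250 + 4160076 = 3575625074326$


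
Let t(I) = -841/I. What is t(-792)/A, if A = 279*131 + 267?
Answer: 841/29158272 ≈ 2.8843e-5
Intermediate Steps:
A = 36816 (A = 36549 + 267 = 36816)
t(-792)/A = -841/(-792)/36816 = -841*(-1/792)*(1/36816) = (841/792)*(1/36816) = 841/29158272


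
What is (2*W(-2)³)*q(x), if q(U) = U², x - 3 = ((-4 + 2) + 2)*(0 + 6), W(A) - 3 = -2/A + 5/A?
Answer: 243/4 ≈ 60.750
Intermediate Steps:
W(A) = 3 + 3/A (W(A) = 3 + (-2/A + 5/A) = 3 + 3/A)
x = 3 (x = 3 + ((-4 + 2) + 2)*(0 + 6) = 3 + (-2 + 2)*6 = 3 + 0*6 = 3 + 0 = 3)
(2*W(-2)³)*q(x) = (2*(3 + 3/(-2))³)*3² = (2*(3 + 3*(-½))³)*9 = (2*(3 - 3/2)³)*9 = (2*(3/2)³)*9 = (2*(27/8))*9 = (27/4)*9 = 243/4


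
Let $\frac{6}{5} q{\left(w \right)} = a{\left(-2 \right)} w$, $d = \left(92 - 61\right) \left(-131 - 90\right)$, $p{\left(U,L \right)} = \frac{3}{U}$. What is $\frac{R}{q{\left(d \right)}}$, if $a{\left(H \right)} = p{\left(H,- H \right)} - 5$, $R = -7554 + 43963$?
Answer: $\frac{436908}{445315} \approx 0.98112$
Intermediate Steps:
$R = 36409$
$d = -6851$ ($d = 31 \left(-221\right) = -6851$)
$a{\left(H \right)} = -5 + \frac{3}{H}$ ($a{\left(H \right)} = \frac{3}{H} - 5 = -5 + \frac{3}{H}$)
$q{\left(w \right)} = - \frac{65 w}{12}$ ($q{\left(w \right)} = \frac{5 \left(-5 + \frac{3}{-2}\right) w}{6} = \frac{5 \left(-5 + 3 \left(- \frac{1}{2}\right)\right) w}{6} = \frac{5 \left(-5 - \frac{3}{2}\right) w}{6} = \frac{5 \left(- \frac{13 w}{2}\right)}{6} = - \frac{65 w}{12}$)
$\frac{R}{q{\left(d \right)}} = \frac{36409}{\left(- \frac{65}{12}\right) \left(-6851\right)} = \frac{36409}{\frac{445315}{12}} = 36409 \cdot \frac{12}{445315} = \frac{436908}{445315}$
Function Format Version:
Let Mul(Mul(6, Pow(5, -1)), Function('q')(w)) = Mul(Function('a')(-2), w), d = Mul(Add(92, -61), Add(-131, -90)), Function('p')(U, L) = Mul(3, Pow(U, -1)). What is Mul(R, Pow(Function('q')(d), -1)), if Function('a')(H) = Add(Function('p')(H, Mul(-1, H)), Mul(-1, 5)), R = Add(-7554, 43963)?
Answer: Rational(436908, 445315) ≈ 0.98112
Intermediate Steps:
R = 36409
d = -6851 (d = Mul(31, -221) = -6851)
Function('a')(H) = Add(-5, Mul(3, Pow(H, -1))) (Function('a')(H) = Add(Mul(3, Pow(H, -1)), Mul(-1, 5)) = Add(Mul(3, Pow(H, -1)), -5) = Add(-5, Mul(3, Pow(H, -1))))
Function('q')(w) = Mul(Rational(-65, 12), w) (Function('q')(w) = Mul(Rational(5, 6), Mul(Add(-5, Mul(3, Pow(-2, -1))), w)) = Mul(Rational(5, 6), Mul(Add(-5, Mul(3, Rational(-1, 2))), w)) = Mul(Rational(5, 6), Mul(Add(-5, Rational(-3, 2)), w)) = Mul(Rational(5, 6), Mul(Rational(-13, 2), w)) = Mul(Rational(-65, 12), w))
Mul(R, Pow(Function('q')(d), -1)) = Mul(36409, Pow(Mul(Rational(-65, 12), -6851), -1)) = Mul(36409, Pow(Rational(445315, 12), -1)) = Mul(36409, Rational(12, 445315)) = Rational(436908, 445315)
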